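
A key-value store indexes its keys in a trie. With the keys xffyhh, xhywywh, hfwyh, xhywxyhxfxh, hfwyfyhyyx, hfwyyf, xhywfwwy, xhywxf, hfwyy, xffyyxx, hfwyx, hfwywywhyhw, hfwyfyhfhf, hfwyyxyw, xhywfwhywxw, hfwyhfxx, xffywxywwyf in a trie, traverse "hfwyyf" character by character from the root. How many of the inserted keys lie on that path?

Traverse "hfwyyf" character by character; count nodes along the way that are marked as word ends.
Prefixes of the query that are stored words: "hfwyy", "hfwyyf"
Count: 2

2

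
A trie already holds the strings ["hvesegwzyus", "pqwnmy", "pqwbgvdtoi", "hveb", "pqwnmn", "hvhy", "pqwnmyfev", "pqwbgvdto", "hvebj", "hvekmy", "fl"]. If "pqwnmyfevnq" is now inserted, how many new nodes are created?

2

Walking "pqwnmyfevnq" from the root, the first 9 characters ("pqwnmyfev") follow existing edges; "n" is the first miss.
Each of the 2 remaining characters creates one node.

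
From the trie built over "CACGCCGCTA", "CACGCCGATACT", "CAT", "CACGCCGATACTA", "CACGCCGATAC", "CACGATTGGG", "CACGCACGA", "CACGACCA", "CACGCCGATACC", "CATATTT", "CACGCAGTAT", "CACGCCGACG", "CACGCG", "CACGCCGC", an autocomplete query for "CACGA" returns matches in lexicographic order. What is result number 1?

Words with prefix "CACGA", in lexicographic order: "CACGACCA", "CACGATTGGG"
The 1st is CACGACCA.

CACGACCA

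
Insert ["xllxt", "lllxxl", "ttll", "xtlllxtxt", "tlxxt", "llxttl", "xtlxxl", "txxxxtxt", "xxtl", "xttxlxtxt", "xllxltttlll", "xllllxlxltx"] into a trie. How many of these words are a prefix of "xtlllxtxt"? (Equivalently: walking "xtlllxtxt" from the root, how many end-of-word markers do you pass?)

1

Walk "xtlllxtxt" from the root; an end-of-word marker is hit whenever a stored word is a prefix of "xtlllxtxt".
Prefixes of the query that are stored words: "xtlllxtxt"
Count: 1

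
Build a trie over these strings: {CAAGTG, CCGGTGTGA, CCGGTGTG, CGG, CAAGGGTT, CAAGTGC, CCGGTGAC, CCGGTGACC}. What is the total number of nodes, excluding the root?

24

Trie structure (* marks end of a word):
(root)
└─ C
   ├─ A
   │  └─ A
   │     └─ G
   │        ├─ G
   │        │  └─ G
   │        │     └─ T
   │        │        └─ T *
   │        └─ T
   │           └─ G *
   │              └─ C *
   ├─ C
   │  └─ G
   │     └─ G
   │        └─ T
   │           └─ G
   │              ├─ A
   │              │  └─ C *
   │              │     └─ C *
   │              └─ T
   │                 └─ G *
   │                    └─ A *
   └─ G
      └─ G *
Counting every labelled node above: 24.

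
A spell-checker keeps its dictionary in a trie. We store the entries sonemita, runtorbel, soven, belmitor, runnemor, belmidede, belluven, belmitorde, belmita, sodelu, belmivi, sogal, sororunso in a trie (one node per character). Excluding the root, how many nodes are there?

61

Count nodes per top-level branch (shared prefixes stored once):
  'b'-branch (belluven, belmidede, belmita, belmitor, belmitorde, belmivi): 22 nodes
  'r'-branch (runnemor, runtorbel): 14 nodes
  's'-branch (sodelu, sogal, sonemita, sororunso, soven): 25 nodes
Sum: 61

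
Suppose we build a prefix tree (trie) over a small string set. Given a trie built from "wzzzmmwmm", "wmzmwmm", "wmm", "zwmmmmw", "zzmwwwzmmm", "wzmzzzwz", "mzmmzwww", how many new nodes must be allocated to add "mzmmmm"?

The longest prefix of "mzmmmm" already in the trie is "mzmm" (length 4).
New nodes needed: |"mzmmmm"| − 4 = 6 − 4 = 2.

2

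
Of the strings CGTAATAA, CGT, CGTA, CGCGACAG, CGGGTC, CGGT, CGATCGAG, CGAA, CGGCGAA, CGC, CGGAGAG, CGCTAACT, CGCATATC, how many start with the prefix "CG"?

13

Traverse to the node for "CG", then collect every word in that subtree.
Matches: "CGAA", "CGATCGAG", "CGC", "CGCATATC", "CGCGACAG", "CGCTAACT", "CGGAGAG", "CGGCGAA", "CGGGTC", "CGGT", "CGT", "CGTA", "CGTAATAA"
Count: 13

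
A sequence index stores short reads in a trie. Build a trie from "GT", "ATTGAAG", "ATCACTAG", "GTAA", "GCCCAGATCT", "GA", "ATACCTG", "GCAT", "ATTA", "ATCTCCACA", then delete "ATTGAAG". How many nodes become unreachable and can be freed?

4

A node on "ATTGAAG"'s path can go only if nothing else ends at it or branches off below it.
The suffix "GAAG" (4 nodes) is used only by "ATTGAAG"; the node for "ATT" still has the child "A", so pruning stops there.
Nodes removed: 4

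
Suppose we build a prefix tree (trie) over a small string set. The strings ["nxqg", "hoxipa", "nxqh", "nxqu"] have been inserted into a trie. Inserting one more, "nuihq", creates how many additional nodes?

"n" is already a path in the trie; the remaining "uihq" must be added.
So 5 − 1 = 4 new nodes.

4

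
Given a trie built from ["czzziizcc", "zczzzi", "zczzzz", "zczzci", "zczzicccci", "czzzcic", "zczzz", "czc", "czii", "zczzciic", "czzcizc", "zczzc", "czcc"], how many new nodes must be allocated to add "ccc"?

"c" is already a path in the trie; the remaining "cc" must be added.
So 3 − 1 = 2 new nodes.

2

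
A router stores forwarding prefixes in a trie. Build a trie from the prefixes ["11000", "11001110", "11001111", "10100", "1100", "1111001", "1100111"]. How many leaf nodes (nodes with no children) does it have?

Leaves are exactly the stored words that no other stored word extends.
Those words: "10100", "11000", "11001110", "11001111", "1111001"
Leaf count: 5

5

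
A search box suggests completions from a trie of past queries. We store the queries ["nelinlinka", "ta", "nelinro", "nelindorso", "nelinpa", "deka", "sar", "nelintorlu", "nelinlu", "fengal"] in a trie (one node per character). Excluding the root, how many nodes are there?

40

For each word, the new-node count is its length minus the longest prefix already in the trie:
  "nelinlinka" → 10 new (n, e, l, i, n, l, i, n, k, a)
  "ta" → 2 new (t, a)
  "nelinro" → prefix "nelin" already present; 2 new (r, o)
  "nelindorso" → prefix "nelin" already present; 5 new (d, o, r, s, o)
  "nelinpa" → prefix "nelin" already present; 2 new (p, a)
  "deka" → 4 new (d, e, k, a)
  "sar" → 3 new (s, a, r)
  "nelintorlu" → prefix "nelin" already present; 5 new (t, o, r, l, u)
  "nelinlu" → prefix "nelinl" already present; 1 new (u)
  "fengal" → 6 new (f, e, n, g, a, l)
Total nodes = 10 + 2 + 2 + 5 + 2 + 4 + 3 + 5 + 1 + 6 = 40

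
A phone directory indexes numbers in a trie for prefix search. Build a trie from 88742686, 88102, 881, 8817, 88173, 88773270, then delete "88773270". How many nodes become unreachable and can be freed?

5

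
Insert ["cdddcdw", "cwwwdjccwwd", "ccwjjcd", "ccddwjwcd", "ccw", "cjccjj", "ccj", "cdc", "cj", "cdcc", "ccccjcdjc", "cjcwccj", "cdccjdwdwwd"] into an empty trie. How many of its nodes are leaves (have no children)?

9

A leaf is a node with no children — equivalently, the end of a word that is not a proper prefix of any other stored word.
Those words: "ccccjcdjc", "ccddwjwcd", "ccj", "ccwjjcd", "cdccjdwdwwd", "cdddcdw", "cjccjj", "cjcwccj", "cwwwdjccwwd"
Leaf count: 9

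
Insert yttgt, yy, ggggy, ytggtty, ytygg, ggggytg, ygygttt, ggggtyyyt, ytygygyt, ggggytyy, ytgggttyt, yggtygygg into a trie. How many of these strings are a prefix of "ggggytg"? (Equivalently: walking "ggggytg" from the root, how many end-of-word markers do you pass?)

2

Check each prefix of "ggggytg" against the stored set — each match is an end-marker on the path.
Prefixes of the query that are stored words: "ggggy", "ggggytg"
Count: 2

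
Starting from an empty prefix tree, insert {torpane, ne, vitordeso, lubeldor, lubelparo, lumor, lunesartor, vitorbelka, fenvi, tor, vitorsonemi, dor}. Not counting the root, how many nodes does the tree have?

Count nodes per top-level branch (shared prefixes stored once):
  'd'-branch (dor): 3 nodes
  'f'-branch (fenvi): 5 nodes
  'l'-branch (lubeldor, lubelparo, lumor, lunesartor): 23 nodes
  'n'-branch (ne): 2 nodes
  't'-branch (tor, torpane): 7 nodes
  'v'-branch (vitorbelka, vitordeso, vitorsonemi): 20 nodes
Sum: 60

60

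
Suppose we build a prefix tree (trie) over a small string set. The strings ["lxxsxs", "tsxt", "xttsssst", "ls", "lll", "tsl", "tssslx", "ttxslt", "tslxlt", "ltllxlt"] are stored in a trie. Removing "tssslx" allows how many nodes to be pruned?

4

Walk "tssslx" from the leaf back toward the root, removing each node that no remaining word uses.
The suffix "sslx" (4 nodes) is used only by "tssslx"; the node for "ts" still has the child "x", so pruning stops there.
Nodes removed: 4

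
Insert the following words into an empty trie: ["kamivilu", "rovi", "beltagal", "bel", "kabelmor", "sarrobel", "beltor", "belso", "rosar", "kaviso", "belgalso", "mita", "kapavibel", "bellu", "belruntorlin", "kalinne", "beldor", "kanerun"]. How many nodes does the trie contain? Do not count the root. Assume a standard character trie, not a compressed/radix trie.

85

Count nodes per top-level branch (shared prefixes stored once):
  'b'-branch (bel, beldor, belgalso, bellu, belruntorlin, belso, beltagal, beltor): 31 nodes
  'k'-branch (kabelmor, kalinne, kamivilu, kanerun, kapavibel, kaviso): 35 nodes
  'm'-branch (mita): 4 nodes
  'r'-branch (rosar, rovi): 7 nodes
  's'-branch (sarrobel): 8 nodes
Sum: 85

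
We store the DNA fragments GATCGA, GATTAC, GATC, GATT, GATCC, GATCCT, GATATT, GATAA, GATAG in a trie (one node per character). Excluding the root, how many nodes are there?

16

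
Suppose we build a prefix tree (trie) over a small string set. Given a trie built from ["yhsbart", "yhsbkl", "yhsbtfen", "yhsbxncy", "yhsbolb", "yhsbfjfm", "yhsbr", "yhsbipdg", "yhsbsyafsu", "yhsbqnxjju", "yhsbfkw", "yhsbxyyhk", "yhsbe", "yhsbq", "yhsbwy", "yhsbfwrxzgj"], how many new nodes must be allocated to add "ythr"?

3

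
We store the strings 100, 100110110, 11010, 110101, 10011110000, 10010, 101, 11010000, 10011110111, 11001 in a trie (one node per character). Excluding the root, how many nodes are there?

30

Trace insertions, counting only characters that open a new branch:
  "100" → 3 new (1, 0, 0)
  "100110110" → prefix "100" already present; 6 new (1, 1, 0, 1, 1, 0)
  "11010" → prefix "1" already present; 4 new (1, 0, 1, 0)
  "110101" → prefix "11010" already present; 1 new (1)
  "10011110000" → prefix "10011" already present; 6 new (1, 1, 0, 0, 0, 0)
  "10010" → prefix "1001" already present; 1 new (0)
  "101" → prefix "10" already present; 1 new (1)
  "11010000" → prefix "11010" already present; 3 new (0, 0, 0)
  "10011110111" → prefix "10011110" already present; 3 new (1, 1, 1)
  "11001" → prefix "110" already present; 2 new (0, 1)
Total nodes = 3 + 6 + 4 + 1 + 6 + 1 + 1 + 3 + 3 + 2 = 30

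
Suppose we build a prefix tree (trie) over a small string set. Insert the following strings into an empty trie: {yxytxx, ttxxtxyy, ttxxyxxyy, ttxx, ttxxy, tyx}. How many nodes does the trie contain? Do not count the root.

Trie structure (* marks end of a word):
(root)
├─ t
│  ├─ t
│  │  └─ x
│  │     └─ x *
│  │        ├─ t
│  │        │  └─ x
│  │        │     └─ y
│  │        │        └─ y *
│  │        └─ y *
│  │           └─ x
│  │              └─ x
│  │                 └─ y
│  │                    └─ y *
│  └─ y
│     └─ x *
└─ y
   └─ x
      └─ y
         └─ t
            └─ x
               └─ x *
Counting every labelled node above: 21.

21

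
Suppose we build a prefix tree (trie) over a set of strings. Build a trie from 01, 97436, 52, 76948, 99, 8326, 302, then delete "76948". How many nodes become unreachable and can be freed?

5

After clearing the end-marker at "76948", prune upward until reaching a node still needed by another word.
No other word shares any prefix with "76948", so all 5 of its nodes go.
Nodes removed: 5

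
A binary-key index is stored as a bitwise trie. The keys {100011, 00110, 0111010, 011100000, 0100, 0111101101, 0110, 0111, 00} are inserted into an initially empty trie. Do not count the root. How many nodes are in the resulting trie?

30

For each word, the new-node count is its length minus the longest prefix already in the trie:
  "100011" → 6 new (1, 0, 0, 0, 1, 1)
  "00110" → 5 new (0, 0, 1, 1, 0)
  "0111010" → prefix "0" already present; 6 new (1, 1, 1, 0, 1, 0)
  "011100000" → prefix "01110" already present; 4 new (0, 0, 0, 0)
  "0100" → prefix "01" already present; 2 new (0, 0)
  "0111101101" → prefix "0111" already present; 6 new (1, 0, 1, 1, 0, 1)
  "0110" → prefix "011" already present; 1 new (0)
  "0111" → prefix "0111" already present; 0 new (none)
  "00" → prefix "00" already present; 0 new (none)
Total nodes = 6 + 5 + 6 + 4 + 2 + 6 + 1 + 0 + 0 = 30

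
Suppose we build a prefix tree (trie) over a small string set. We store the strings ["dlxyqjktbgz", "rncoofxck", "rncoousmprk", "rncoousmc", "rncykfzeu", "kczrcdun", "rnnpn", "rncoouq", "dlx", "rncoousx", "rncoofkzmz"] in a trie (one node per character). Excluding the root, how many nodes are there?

Trace insertions, counting only characters that open a new branch:
  "dlxyqjktbgz" → 11 new (d, l, x, y, q, j, k, t, b, g, z)
  "rncoofxck" → 9 new (r, n, c, o, o, f, x, c, k)
  "rncoousmprk" → prefix "rncoo" already present; 6 new (u, s, m, p, r, k)
  "rncoousmc" → prefix "rncoousm" already present; 1 new (c)
  "rncykfzeu" → prefix "rnc" already present; 6 new (y, k, f, z, e, u)
  "kczrcdun" → 8 new (k, c, z, r, c, d, u, n)
  "rnnpn" → prefix "rn" already present; 3 new (n, p, n)
  "rncoouq" → prefix "rncoou" already present; 1 new (q)
  "dlx" → prefix "dlx" already present; 0 new (none)
  "rncoousx" → prefix "rncoous" already present; 1 new (x)
  "rncoofkzmz" → prefix "rncoof" already present; 4 new (k, z, m, z)
Total nodes = 11 + 9 + 6 + 1 + 6 + 8 + 3 + 1 + 0 + 1 + 4 = 50

50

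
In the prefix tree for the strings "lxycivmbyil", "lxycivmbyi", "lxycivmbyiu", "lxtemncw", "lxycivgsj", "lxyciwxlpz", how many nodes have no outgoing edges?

A leaf is a node with no children — equivalently, the end of a word that is not a proper prefix of any other stored word.
Those words: "lxtemncw", "lxycivgsj", "lxycivmbyil", "lxycivmbyiu", "lxyciwxlpz"
Leaf count: 5

5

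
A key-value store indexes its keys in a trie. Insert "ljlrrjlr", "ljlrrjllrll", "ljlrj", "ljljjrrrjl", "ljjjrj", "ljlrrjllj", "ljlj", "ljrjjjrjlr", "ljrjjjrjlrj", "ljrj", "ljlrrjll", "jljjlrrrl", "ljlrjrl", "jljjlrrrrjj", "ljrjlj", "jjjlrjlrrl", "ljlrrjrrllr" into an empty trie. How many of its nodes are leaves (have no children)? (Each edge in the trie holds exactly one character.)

A leaf is a node with no children — equivalently, the end of a word that is not a proper prefix of any other stored word.
Those words: "jjjlrjlrrl", "jljjlrrrl", "jljjlrrrrjj", "ljjjrj", "ljljjrrrjl", "ljlrjrl", "ljlrrjllj", "ljlrrjllrll", "ljlrrjlr", "ljlrrjrrllr", "ljrjjjrjlrj", "ljrjlj"
Leaf count: 12

12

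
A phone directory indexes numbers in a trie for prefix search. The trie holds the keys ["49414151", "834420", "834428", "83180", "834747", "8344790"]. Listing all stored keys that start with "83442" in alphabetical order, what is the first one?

834420

Filter for "83442…" and sort: "834420", "834428"
Position 1: 834420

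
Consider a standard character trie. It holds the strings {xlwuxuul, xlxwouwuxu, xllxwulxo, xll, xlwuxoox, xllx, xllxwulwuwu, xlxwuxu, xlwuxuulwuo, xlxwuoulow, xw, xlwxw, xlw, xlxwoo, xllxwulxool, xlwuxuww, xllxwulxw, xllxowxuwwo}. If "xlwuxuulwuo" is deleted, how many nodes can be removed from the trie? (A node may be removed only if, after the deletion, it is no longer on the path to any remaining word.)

3

A node on "xlwuxuulwuo"'s path can go only if nothing else ends at it or branches off below it.
The suffix "wuo" (3 nodes) is used only by "xlwuxuulwuo"; "xlwuxuul" is itself a stored word, so pruning stops there.
Nodes removed: 3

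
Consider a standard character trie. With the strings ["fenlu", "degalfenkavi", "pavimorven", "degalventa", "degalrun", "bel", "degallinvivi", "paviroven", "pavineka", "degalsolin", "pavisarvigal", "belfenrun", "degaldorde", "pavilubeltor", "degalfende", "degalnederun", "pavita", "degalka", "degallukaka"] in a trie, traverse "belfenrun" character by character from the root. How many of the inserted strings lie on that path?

Traverse "belfenrun" character by character; count nodes along the way that are marked as word ends.
Prefixes of the query that are stored words: "bel", "belfenrun"
Count: 2

2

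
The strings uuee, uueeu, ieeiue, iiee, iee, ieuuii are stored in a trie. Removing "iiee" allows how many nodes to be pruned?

Walk "iiee" from the leaf back toward the root, removing each node that no remaining word uses.
The suffix "iee" (3 nodes) is used only by "iiee"; the node for "i" still has the child "e", so pruning stops there.
Nodes removed: 3

3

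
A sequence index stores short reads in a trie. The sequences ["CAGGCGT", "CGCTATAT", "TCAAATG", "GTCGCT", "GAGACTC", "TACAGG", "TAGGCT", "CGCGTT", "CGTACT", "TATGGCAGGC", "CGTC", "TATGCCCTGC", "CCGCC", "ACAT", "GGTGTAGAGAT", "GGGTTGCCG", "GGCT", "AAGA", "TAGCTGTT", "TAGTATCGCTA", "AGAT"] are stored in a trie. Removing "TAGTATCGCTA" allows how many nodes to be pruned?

8

A node on "TAGTATCGCTA"'s path can go only if nothing else ends at it or branches off below it.
The suffix "TATCGCTA" (8 nodes) is used only by "TAGTATCGCTA"; the node for "TAG" still has the child "G", so pruning stops there.
Nodes removed: 8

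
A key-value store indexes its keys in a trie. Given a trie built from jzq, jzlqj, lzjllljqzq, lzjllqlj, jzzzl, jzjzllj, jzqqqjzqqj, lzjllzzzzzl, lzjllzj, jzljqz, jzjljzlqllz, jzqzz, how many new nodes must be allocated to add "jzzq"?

1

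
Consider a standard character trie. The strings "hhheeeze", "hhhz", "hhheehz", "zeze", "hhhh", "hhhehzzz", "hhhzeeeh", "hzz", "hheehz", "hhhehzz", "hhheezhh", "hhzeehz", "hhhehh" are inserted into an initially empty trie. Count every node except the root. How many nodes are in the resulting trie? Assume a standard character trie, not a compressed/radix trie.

39

Trie structure (* marks end of a word):
(root)
├─ h
│  ├─ h
│  │  ├─ e
│  │  │  └─ e
│  │  │     └─ h
│  │  │        └─ z *
│  │  ├─ h
│  │  │  ├─ e
│  │  │  │  ├─ e
│  │  │  │  │  ├─ e
│  │  │  │  │  │  └─ z
│  │  │  │  │  │     └─ e *
│  │  │  │  │  ├─ h
│  │  │  │  │  │  └─ z *
│  │  │  │  │  └─ z
│  │  │  │  │     └─ h
│  │  │  │  │        └─ h *
│  │  │  │  └─ h
│  │  │  │     ├─ h *
│  │  │  │     └─ z
│  │  │  │        └─ z *
│  │  │  │           └─ z *
│  │  │  ├─ h *
│  │  │  └─ z *
│  │  │     └─ e
│  │  │        └─ e
│  │  │           └─ e
│  │  │              └─ h *
│  │  └─ z
│  │     └─ e
│  │        └─ e
│  │           └─ h
│  │              └─ z *
│  └─ z
│     └─ z *
└─ z
   └─ e
      └─ z
         └─ e *
Counting every labelled node above: 39.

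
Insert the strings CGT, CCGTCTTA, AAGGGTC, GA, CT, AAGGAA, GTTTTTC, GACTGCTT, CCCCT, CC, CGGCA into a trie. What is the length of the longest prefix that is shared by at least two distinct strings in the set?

The deepest shared node is where two words last agree before diverging.
"AAGGAA" and "AAGGGTC" agree on "AAGG" (4 characters) before diverging; nothing deeper is shared.
Longest shared-prefix length: 4

4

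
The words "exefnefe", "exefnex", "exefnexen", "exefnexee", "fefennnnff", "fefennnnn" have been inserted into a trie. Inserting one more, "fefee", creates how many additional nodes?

The longest prefix of "fefee" already in the trie is "fefe" (length 4).
Each of the 1 remaining characters creates one node.

1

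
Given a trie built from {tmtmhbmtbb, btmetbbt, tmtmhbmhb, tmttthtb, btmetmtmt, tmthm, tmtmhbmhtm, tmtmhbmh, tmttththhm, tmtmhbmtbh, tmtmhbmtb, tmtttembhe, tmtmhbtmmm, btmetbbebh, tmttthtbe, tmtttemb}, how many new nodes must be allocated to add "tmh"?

The longest prefix of "tmh" already in the trie is "tm" (length 2).
So 3 − 2 = 1 new nodes.

1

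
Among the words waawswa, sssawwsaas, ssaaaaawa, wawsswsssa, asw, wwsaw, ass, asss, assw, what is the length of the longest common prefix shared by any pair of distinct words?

3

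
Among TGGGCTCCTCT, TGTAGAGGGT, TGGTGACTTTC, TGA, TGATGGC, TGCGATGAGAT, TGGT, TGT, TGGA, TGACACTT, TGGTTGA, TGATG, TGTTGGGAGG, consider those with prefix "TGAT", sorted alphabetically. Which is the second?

TGATGGC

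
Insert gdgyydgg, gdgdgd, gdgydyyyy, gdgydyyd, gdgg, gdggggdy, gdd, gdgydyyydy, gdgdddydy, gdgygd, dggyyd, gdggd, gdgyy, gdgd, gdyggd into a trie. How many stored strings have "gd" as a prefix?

Filter for entries beginning with "gd":
Matches: "gdd", "gdgd", "gdgdddydy", "gdgdgd", "gdgg", "gdggd", "gdggggdy", "gdgydyyd", "gdgydyyydy", "gdgydyyyy", "gdgygd", "gdgyy", "gdgyydgg", "gdyggd"
Count: 14

14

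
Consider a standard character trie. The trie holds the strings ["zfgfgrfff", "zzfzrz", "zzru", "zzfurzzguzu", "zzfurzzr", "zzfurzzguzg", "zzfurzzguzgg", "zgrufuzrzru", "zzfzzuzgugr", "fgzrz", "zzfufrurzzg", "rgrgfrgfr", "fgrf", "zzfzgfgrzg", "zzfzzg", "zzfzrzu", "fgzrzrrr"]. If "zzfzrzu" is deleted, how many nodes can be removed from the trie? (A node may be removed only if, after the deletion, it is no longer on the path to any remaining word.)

1

After clearing the end-marker at "zzfzrzu", prune upward until reaching a node still needed by another word.
The suffix "u" (1 node) is used only by "zzfzrzu"; "zzfzrz" is itself a stored word, so pruning stops there.
Nodes removed: 1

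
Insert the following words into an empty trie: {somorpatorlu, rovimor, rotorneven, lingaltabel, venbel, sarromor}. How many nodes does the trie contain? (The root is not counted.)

51

For each word, the new-node count is its length minus the longest prefix already in the trie:
  "somorpatorlu" → 12 new (s, o, m, o, r, p, a, t, o, r, l, u)
  "rovimor" → 7 new (r, o, v, i, m, o, r)
  "rotorneven" → prefix "ro" already present; 8 new (t, o, r, n, e, v, e, n)
  "lingaltabel" → 11 new (l, i, n, g, a, l, t, a, b, e, l)
  "venbel" → 6 new (v, e, n, b, e, l)
  "sarromor" → prefix "s" already present; 7 new (a, r, r, o, m, o, r)
Total nodes = 12 + 7 + 8 + 11 + 6 + 7 = 51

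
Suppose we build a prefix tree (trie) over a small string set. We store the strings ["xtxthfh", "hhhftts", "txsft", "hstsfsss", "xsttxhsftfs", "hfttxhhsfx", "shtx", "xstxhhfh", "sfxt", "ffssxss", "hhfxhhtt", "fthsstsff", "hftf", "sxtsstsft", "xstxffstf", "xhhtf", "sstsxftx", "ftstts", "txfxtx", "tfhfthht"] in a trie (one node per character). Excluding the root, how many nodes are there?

118

For each word, the new-node count is its length minus the longest prefix already in the trie:
  "xtxthfh" → 7 new (x, t, x, t, h, f, h)
  "hhhftts" → 7 new (h, h, h, f, t, t, s)
  "txsft" → 5 new (t, x, s, f, t)
  "hstsfsss" → prefix "h" already present; 7 new (s, t, s, f, s, s, s)
  "xsttxhsftfs" → prefix "x" already present; 10 new (s, t, t, x, h, s, f, t, f, s)
  "hfttxhhsfx" → prefix "h" already present; 9 new (f, t, t, x, h, h, s, f, x)
  "shtx" → 4 new (s, h, t, x)
  "xstxhhfh" → prefix "xst" already present; 5 new (x, h, h, f, h)
  "sfxt" → prefix "s" already present; 3 new (f, x, t)
  "ffssxss" → 7 new (f, f, s, s, x, s, s)
  "hhfxhhtt" → prefix "hh" already present; 6 new (f, x, h, h, t, t)
  "fthsstsff" → prefix "f" already present; 8 new (t, h, s, s, t, s, f, f)
  "hftf" → prefix "hft" already present; 1 new (f)
  "sxtsstsft" → prefix "s" already present; 8 new (x, t, s, s, t, s, f, t)
  "xstxffstf" → prefix "xstx" already present; 5 new (f, f, s, t, f)
  "xhhtf" → prefix "x" already present; 4 new (h, h, t, f)
  "sstsxftx" → prefix "s" already present; 7 new (s, t, s, x, f, t, x)
  "ftstts" → prefix "ft" already present; 4 new (s, t, t, s)
  "txfxtx" → prefix "tx" already present; 4 new (f, x, t, x)
  "tfhfthht" → prefix "t" already present; 7 new (f, h, f, t, h, h, t)
Total nodes = 7 + 7 + 5 + 7 + 10 + 9 + 4 + 5 + 3 + 7 + 6 + 8 + 1 + 8 + 5 + 4 + 7 + 4 + 4 + 7 = 118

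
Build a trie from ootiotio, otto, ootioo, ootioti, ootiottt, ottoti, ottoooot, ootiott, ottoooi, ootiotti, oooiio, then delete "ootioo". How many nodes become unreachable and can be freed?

1

Walk "ootioo" from the leaf back toward the root, removing each node that no remaining word uses.
The suffix "o" (1 node) is used only by "ootioo"; the node for "ootio" still has the child "t", so pruning stops there.
Nodes removed: 1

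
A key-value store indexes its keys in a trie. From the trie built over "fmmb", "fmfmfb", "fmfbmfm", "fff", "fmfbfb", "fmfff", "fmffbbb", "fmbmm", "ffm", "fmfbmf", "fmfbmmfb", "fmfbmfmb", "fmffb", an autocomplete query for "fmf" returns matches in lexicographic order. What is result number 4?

Words with prefix "fmf", in lexicographic order: "fmfbfb", "fmfbmf", "fmfbmfm", "fmfbmfmb", "fmfbmmfb", "fmffb", "fmffbbb", "fmfff", "fmfmfb"
Position 4: fmfbmfmb

fmfbmfmb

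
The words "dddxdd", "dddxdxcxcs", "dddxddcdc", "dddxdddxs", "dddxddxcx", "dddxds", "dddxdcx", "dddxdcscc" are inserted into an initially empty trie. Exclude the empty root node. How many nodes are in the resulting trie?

Count nodes per top-level branch (shared prefixes stored once):
  'd'-branch (dddxdcscc, dddxdcx, dddxdd, dddxddcdc, dddxdddxs, dddxddxcx, dddxds, dddxdxcxcs): 26 nodes
Sum: 26

26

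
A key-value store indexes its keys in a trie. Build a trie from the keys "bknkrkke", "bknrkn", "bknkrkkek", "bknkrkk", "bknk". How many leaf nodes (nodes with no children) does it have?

2

Leaves are exactly the stored words that no other stored word extends.
Those words: "bknkrkkek", "bknrkn"
Leaf count: 2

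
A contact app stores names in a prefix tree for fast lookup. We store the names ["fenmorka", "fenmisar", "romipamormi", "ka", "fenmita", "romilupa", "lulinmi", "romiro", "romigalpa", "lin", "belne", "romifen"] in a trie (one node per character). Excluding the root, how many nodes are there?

Count nodes per top-level branch (shared prefixes stored once):
  'b'-branch (belne): 5 nodes
  'f'-branch (fenmisar, fenmita, fenmorka): 14 nodes
  'k'-branch (ka): 2 nodes
  'l'-branch (lin, lulinmi): 9 nodes
  'r'-branch (romifen, romigalpa, romilupa, romipamormi, romiro): 25 nodes
Sum: 55

55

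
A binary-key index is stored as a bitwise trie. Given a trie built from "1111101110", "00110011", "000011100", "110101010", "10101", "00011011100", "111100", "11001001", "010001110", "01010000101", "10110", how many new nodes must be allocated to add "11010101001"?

"110101010" is already a path in the trie; the remaining "01" must be added.
Each of the 2 remaining characters creates one node.

2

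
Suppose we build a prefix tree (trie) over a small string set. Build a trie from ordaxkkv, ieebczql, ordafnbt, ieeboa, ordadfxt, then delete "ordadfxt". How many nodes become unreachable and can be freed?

4

After clearing the end-marker at "ordadfxt", prune upward until reaching a node still needed by another word.
The suffix "dfxt" (4 nodes) is used only by "ordadfxt"; the node for "orda" still has the child "x", so pruning stops there.
Nodes removed: 4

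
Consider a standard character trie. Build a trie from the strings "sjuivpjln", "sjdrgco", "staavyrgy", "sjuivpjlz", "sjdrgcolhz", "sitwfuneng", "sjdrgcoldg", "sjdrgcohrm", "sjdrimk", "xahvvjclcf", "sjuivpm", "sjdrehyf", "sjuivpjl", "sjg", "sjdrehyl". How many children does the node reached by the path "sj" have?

3

Follow the path "sj" to its node, then look at its outgoing edges.
Characters that immediately follow "sj" among the stored strings: {d, g, u}.
That node has 3 child edges.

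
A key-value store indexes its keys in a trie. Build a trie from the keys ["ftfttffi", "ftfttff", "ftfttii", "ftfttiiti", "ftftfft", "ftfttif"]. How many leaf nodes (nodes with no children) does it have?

A leaf is a node with no children — equivalently, the end of a word that is not a proper prefix of any other stored word.
Those words: "ftftfft", "ftfttffi", "ftfttif", "ftfttiiti"
Leaf count: 4

4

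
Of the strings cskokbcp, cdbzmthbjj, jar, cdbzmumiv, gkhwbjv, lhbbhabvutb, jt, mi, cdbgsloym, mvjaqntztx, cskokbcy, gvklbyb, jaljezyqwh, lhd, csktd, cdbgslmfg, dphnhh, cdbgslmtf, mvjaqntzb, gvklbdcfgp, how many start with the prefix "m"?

3

Filter for entries beginning with "m":
Matches: "mi", "mvjaqntzb", "mvjaqntztx"
Count: 3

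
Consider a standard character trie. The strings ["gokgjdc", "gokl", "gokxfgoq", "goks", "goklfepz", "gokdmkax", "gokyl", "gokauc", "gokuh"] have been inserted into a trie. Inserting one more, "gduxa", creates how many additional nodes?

The longest prefix of "gduxa" already in the trie is "g" (length 1).
New nodes needed: |"gduxa"| − 1 = 5 − 1 = 4.

4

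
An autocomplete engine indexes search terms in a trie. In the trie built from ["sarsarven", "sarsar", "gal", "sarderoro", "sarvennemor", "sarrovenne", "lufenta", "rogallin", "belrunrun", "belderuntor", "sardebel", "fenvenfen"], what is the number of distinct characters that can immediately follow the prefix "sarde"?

2

Follow the path "sarde" to its node, then look at its outgoing edges.
Distinct next characters after "sarde": b, r.
That node has 2 child edges.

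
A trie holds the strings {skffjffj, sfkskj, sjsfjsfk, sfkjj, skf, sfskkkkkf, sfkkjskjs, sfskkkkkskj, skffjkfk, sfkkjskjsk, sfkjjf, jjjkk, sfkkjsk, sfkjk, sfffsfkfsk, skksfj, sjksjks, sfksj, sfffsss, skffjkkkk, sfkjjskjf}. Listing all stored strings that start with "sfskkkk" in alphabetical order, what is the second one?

DFS of the "sfskkkk" subtree visits, in order: "sfskkkkkf", "sfskkkkkskj"
The 2nd is sfskkkkkskj.

sfskkkkkskj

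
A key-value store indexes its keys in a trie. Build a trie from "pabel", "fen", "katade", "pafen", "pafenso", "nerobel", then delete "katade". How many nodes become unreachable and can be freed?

6

After clearing the end-marker at "katade", prune upward until reaching a node still needed by another word.
No other word shares any prefix with "katade", so all 6 of its nodes go.
Nodes removed: 6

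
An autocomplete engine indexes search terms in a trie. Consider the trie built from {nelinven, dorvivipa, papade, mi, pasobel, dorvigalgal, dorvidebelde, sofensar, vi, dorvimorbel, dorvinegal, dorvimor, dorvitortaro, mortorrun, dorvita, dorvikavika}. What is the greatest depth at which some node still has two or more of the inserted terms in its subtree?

8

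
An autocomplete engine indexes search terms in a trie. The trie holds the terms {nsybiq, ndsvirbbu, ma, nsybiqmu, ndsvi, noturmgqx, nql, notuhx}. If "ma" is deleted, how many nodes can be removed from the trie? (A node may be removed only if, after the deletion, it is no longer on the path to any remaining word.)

After clearing the end-marker at "ma", prune upward until reaching a node still needed by another word.
No other word shares any prefix with "ma", so all 2 of its nodes go.
Nodes removed: 2

2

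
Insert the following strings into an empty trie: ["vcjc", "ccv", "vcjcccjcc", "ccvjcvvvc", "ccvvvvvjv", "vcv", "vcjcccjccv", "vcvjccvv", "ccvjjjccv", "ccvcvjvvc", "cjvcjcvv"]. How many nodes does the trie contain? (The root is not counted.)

49

Insert word by word; a character creates a node only if that edge doesn't already exist:
  "vcjc" → 4 new (v, c, j, c)
  "ccv" → 3 new (c, c, v)
  "vcjcccjcc" → prefix "vcjc" already present; 5 new (c, c, j, c, c)
  "ccvjcvvvc" → prefix "ccv" already present; 6 new (j, c, v, v, v, c)
  "ccvvvvvjv" → prefix "ccv" already present; 6 new (v, v, v, v, j, v)
  "vcv" → prefix "vc" already present; 1 new (v)
  "vcjcccjccv" → prefix "vcjcccjcc" already present; 1 new (v)
  "vcvjccvv" → prefix "vcv" already present; 5 new (j, c, c, v, v)
  "ccvjjjccv" → prefix "ccvj" already present; 5 new (j, j, c, c, v)
  "ccvcvjvvc" → prefix "ccv" already present; 6 new (c, v, j, v, v, c)
  "cjvcjcvv" → prefix "c" already present; 7 new (j, v, c, j, c, v, v)
Total nodes = 4 + 3 + 5 + 6 + 6 + 1 + 1 + 5 + 5 + 6 + 7 = 49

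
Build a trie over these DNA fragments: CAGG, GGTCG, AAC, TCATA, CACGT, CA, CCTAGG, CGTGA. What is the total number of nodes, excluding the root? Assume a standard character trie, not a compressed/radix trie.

Count nodes per top-level branch (shared prefixes stored once):
  'A'-branch (AAC): 3 nodes
  'C'-branch (CA, CACGT, CAGG, CCTAGG, CGTGA): 16 nodes
  'G'-branch (GGTCG): 5 nodes
  'T'-branch (TCATA): 5 nodes
Sum: 29

29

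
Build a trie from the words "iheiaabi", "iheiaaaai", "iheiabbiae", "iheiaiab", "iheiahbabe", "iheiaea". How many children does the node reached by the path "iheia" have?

Walk "iheia" from the root, arriving at one node.
Characters that immediately follow "iheia" among the stored strings: {a, b, e, h, i}.
That node has 5 child edges.

5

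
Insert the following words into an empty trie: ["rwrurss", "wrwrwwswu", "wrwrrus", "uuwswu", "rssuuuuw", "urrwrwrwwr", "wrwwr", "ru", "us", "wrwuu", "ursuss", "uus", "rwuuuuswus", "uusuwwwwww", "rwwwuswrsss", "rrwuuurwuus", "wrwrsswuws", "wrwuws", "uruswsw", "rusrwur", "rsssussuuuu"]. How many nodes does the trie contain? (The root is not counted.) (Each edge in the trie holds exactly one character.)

Trace insertions, counting only characters that open a new branch:
  "rwrurss" → 7 new (r, w, r, u, r, s, s)
  "wrwrwwswu" → 9 new (w, r, w, r, w, w, s, w, u)
  "wrwrrus" → prefix "wrwr" already present; 3 new (r, u, s)
  "uuwswu" → 6 new (u, u, w, s, w, u)
  "rssuuuuw" → prefix "r" already present; 7 new (s, s, u, u, u, u, w)
  "urrwrwrwwr" → prefix "u" already present; 9 new (r, r, w, r, w, r, w, w, r)
  "wrwwr" → prefix "wrw" already present; 2 new (w, r)
  "ru" → prefix "r" already present; 1 new (u)
  "us" → prefix "u" already present; 1 new (s)
  "wrwuu" → prefix "wrw" already present; 2 new (u, u)
  "ursuss" → prefix "ur" already present; 4 new (s, u, s, s)
  "uus" → prefix "uu" already present; 1 new (s)
  "rwuuuuswus" → prefix "rw" already present; 8 new (u, u, u, u, s, w, u, s)
  "uusuwwwwww" → prefix "uus" already present; 7 new (u, w, w, w, w, w, w)
  "rwwwuswrsss" → prefix "rw" already present; 9 new (w, w, u, s, w, r, s, s, s)
  "rrwuuurwuus" → prefix "r" already present; 10 new (r, w, u, u, u, r, w, u, u, s)
  "wrwrsswuws" → prefix "wrwr" already present; 6 new (s, s, w, u, w, s)
  "wrwuws" → prefix "wrwu" already present; 2 new (w, s)
  "uruswsw" → prefix "ur" already present; 5 new (u, s, w, s, w)
  "rusrwur" → prefix "ru" already present; 5 new (s, r, w, u, r)
  "rsssussuuuu" → prefix "rss" already present; 8 new (s, u, s, s, u, u, u, u)
Total nodes = 7 + 9 + 3 + 6 + 7 + 9 + 2 + 1 + 1 + 2 + 4 + 1 + 8 + 7 + 9 + 10 + 6 + 2 + 5 + 5 + 8 = 112

112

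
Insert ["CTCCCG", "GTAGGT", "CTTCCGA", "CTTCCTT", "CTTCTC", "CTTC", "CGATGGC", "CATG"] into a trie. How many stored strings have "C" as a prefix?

7

Filter for entries beginning with "C":
Words under "C": CATG, CGATGGC, CTCCCG, CTTC, CTTCCGA, CTTCCTT, CTTCTC
Count: 7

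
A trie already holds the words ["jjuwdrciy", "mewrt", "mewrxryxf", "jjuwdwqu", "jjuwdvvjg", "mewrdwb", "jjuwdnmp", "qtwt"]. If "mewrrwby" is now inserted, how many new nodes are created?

4

The longest prefix of "mewrrwby" already in the trie is "mewr" (length 4).
Each of the 4 remaining characters creates one node.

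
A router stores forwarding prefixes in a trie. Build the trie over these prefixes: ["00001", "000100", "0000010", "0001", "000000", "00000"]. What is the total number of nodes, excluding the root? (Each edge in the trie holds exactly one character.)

12

Insert word by word; a character creates a node only if that edge doesn't already exist:
  "00001" → 5 new (0, 0, 0, 0, 1)
  "000100" → prefix "000" already present; 3 new (1, 0, 0)
  "0000010" → prefix "0000" already present; 3 new (0, 1, 0)
  "0001" → prefix "0001" already present; 0 new (none)
  "000000" → prefix "00000" already present; 1 new (0)
  "00000" → prefix "00000" already present; 0 new (none)
Total nodes = 5 + 3 + 3 + 0 + 1 + 0 = 12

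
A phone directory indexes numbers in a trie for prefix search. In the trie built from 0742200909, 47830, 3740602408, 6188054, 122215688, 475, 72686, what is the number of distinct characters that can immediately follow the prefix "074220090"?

Walk "074220090" from the root, arriving at one node.
Distinct next characters after "074220090": 9.
That node has 1 child edge.

1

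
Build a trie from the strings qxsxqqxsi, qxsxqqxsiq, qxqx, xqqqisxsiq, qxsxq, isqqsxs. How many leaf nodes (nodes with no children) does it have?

4

A leaf is a node with no children — equivalently, the end of a word that is not a proper prefix of any other stored word.
Those words: "isqqsxs", "qxqx", "qxsxqqxsiq", "xqqqisxsiq"
Leaf count: 4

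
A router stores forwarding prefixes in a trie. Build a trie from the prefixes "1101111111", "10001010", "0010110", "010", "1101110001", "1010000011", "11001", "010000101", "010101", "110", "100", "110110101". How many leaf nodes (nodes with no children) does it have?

9

A leaf is a node with no children — equivalently, the end of a word that is not a proper prefix of any other stored word.
Those words: "0010110", "010000101", "010101", "10001010", "1010000011", "11001", "110110101", "1101110001", "1101111111"
Leaf count: 9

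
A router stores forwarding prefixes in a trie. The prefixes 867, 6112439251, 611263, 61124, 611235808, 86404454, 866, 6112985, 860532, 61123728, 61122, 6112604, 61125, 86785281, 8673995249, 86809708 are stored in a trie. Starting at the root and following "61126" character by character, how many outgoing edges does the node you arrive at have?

Walk "61126" from the root, arriving at one node.
Characters that immediately follow "61126" among the stored strings: {0, 3}.
That node has 2 child edges.

2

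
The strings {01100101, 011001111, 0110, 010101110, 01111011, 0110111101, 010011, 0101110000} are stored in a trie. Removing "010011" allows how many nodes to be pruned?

A node on "010011"'s path can go only if nothing else ends at it or branches off below it.
The suffix "011" (3 nodes) is used only by "010011"; the node for "010" still has the child "1", so pruning stops there.
Nodes removed: 3

3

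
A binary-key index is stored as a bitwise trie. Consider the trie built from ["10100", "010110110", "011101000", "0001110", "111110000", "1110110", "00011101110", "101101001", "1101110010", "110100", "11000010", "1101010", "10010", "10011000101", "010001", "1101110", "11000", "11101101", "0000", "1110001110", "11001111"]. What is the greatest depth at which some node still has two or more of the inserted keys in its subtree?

Look for the deepest trie node that still has at least two words in its subtree.
e.g. "0001110" and "00011101110" share the prefix "0001110" of length 7; no pair shares a longer one.
Longest shared-prefix length: 7

7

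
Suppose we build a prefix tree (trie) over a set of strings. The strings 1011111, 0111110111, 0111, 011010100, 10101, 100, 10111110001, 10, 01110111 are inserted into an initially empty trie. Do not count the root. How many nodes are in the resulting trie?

Trace insertions, counting only characters that open a new branch:
  "1011111" → 7 new (1, 0, 1, 1, 1, 1, 1)
  "0111110111" → 10 new (0, 1, 1, 1, 1, 1, 0, 1, 1, 1)
  "0111" → prefix "0111" already present; 0 new (none)
  "011010100" → prefix "011" already present; 6 new (0, 1, 0, 1, 0, 0)
  "10101" → prefix "101" already present; 2 new (0, 1)
  "100" → prefix "10" already present; 1 new (0)
  "10111110001" → prefix "1011111" already present; 4 new (0, 0, 0, 1)
  "10" → prefix "10" already present; 0 new (none)
  "01110111" → prefix "0111" already present; 4 new (0, 1, 1, 1)
Total nodes = 7 + 10 + 0 + 6 + 2 + 1 + 4 + 0 + 4 = 34

34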